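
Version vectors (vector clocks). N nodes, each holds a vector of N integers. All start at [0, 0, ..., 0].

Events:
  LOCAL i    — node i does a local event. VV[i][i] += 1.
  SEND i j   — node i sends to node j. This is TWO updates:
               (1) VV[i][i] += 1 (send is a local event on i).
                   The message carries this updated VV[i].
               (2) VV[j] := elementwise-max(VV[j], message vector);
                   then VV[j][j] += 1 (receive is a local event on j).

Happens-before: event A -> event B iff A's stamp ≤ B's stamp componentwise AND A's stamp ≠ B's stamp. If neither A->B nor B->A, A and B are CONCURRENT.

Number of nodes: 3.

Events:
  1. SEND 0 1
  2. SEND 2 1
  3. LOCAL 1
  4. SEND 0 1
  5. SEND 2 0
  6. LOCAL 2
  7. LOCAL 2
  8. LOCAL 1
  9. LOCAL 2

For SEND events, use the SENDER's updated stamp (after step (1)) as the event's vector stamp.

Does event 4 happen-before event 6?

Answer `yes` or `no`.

Answer: no

Derivation:
Initial: VV[0]=[0, 0, 0]
Initial: VV[1]=[0, 0, 0]
Initial: VV[2]=[0, 0, 0]
Event 1: SEND 0->1: VV[0][0]++ -> VV[0]=[1, 0, 0], msg_vec=[1, 0, 0]; VV[1]=max(VV[1],msg_vec) then VV[1][1]++ -> VV[1]=[1, 1, 0]
Event 2: SEND 2->1: VV[2][2]++ -> VV[2]=[0, 0, 1], msg_vec=[0, 0, 1]; VV[1]=max(VV[1],msg_vec) then VV[1][1]++ -> VV[1]=[1, 2, 1]
Event 3: LOCAL 1: VV[1][1]++ -> VV[1]=[1, 3, 1]
Event 4: SEND 0->1: VV[0][0]++ -> VV[0]=[2, 0, 0], msg_vec=[2, 0, 0]; VV[1]=max(VV[1],msg_vec) then VV[1][1]++ -> VV[1]=[2, 4, 1]
Event 5: SEND 2->0: VV[2][2]++ -> VV[2]=[0, 0, 2], msg_vec=[0, 0, 2]; VV[0]=max(VV[0],msg_vec) then VV[0][0]++ -> VV[0]=[3, 0, 2]
Event 6: LOCAL 2: VV[2][2]++ -> VV[2]=[0, 0, 3]
Event 7: LOCAL 2: VV[2][2]++ -> VV[2]=[0, 0, 4]
Event 8: LOCAL 1: VV[1][1]++ -> VV[1]=[2, 5, 1]
Event 9: LOCAL 2: VV[2][2]++ -> VV[2]=[0, 0, 5]
Event 4 stamp: [2, 0, 0]
Event 6 stamp: [0, 0, 3]
[2, 0, 0] <= [0, 0, 3]? False. Equal? False. Happens-before: False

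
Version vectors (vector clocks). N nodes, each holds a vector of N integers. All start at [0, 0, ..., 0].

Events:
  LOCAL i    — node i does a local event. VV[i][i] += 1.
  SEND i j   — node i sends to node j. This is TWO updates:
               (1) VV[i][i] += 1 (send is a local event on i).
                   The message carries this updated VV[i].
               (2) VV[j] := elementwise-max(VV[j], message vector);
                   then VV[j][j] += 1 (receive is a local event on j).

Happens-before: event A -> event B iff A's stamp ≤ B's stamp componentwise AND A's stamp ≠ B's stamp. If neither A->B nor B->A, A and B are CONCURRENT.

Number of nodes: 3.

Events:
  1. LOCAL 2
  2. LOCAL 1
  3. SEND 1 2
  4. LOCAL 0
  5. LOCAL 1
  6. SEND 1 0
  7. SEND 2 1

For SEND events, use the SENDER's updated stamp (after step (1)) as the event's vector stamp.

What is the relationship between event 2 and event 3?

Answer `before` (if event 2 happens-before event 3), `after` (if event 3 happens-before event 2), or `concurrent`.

Answer: before

Derivation:
Initial: VV[0]=[0, 0, 0]
Initial: VV[1]=[0, 0, 0]
Initial: VV[2]=[0, 0, 0]
Event 1: LOCAL 2: VV[2][2]++ -> VV[2]=[0, 0, 1]
Event 2: LOCAL 1: VV[1][1]++ -> VV[1]=[0, 1, 0]
Event 3: SEND 1->2: VV[1][1]++ -> VV[1]=[0, 2, 0], msg_vec=[0, 2, 0]; VV[2]=max(VV[2],msg_vec) then VV[2][2]++ -> VV[2]=[0, 2, 2]
Event 4: LOCAL 0: VV[0][0]++ -> VV[0]=[1, 0, 0]
Event 5: LOCAL 1: VV[1][1]++ -> VV[1]=[0, 3, 0]
Event 6: SEND 1->0: VV[1][1]++ -> VV[1]=[0, 4, 0], msg_vec=[0, 4, 0]; VV[0]=max(VV[0],msg_vec) then VV[0][0]++ -> VV[0]=[2, 4, 0]
Event 7: SEND 2->1: VV[2][2]++ -> VV[2]=[0, 2, 3], msg_vec=[0, 2, 3]; VV[1]=max(VV[1],msg_vec) then VV[1][1]++ -> VV[1]=[0, 5, 3]
Event 2 stamp: [0, 1, 0]
Event 3 stamp: [0, 2, 0]
[0, 1, 0] <= [0, 2, 0]? True
[0, 2, 0] <= [0, 1, 0]? False
Relation: before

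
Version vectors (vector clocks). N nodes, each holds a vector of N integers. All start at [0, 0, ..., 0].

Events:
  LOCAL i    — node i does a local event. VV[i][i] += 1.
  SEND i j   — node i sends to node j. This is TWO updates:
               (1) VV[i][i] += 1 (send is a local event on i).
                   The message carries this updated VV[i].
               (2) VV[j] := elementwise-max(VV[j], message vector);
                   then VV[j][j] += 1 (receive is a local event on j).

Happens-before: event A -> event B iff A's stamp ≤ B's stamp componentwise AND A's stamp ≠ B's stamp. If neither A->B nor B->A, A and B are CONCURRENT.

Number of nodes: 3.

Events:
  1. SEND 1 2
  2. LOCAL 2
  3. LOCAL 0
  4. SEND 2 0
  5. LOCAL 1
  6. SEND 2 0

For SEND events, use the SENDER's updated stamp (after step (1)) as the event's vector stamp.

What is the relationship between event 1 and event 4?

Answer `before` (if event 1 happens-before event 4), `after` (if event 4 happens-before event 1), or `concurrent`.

Answer: before

Derivation:
Initial: VV[0]=[0, 0, 0]
Initial: VV[1]=[0, 0, 0]
Initial: VV[2]=[0, 0, 0]
Event 1: SEND 1->2: VV[1][1]++ -> VV[1]=[0, 1, 0], msg_vec=[0, 1, 0]; VV[2]=max(VV[2],msg_vec) then VV[2][2]++ -> VV[2]=[0, 1, 1]
Event 2: LOCAL 2: VV[2][2]++ -> VV[2]=[0, 1, 2]
Event 3: LOCAL 0: VV[0][0]++ -> VV[0]=[1, 0, 0]
Event 4: SEND 2->0: VV[2][2]++ -> VV[2]=[0, 1, 3], msg_vec=[0, 1, 3]; VV[0]=max(VV[0],msg_vec) then VV[0][0]++ -> VV[0]=[2, 1, 3]
Event 5: LOCAL 1: VV[1][1]++ -> VV[1]=[0, 2, 0]
Event 6: SEND 2->0: VV[2][2]++ -> VV[2]=[0, 1, 4], msg_vec=[0, 1, 4]; VV[0]=max(VV[0],msg_vec) then VV[0][0]++ -> VV[0]=[3, 1, 4]
Event 1 stamp: [0, 1, 0]
Event 4 stamp: [0, 1, 3]
[0, 1, 0] <= [0, 1, 3]? True
[0, 1, 3] <= [0, 1, 0]? False
Relation: before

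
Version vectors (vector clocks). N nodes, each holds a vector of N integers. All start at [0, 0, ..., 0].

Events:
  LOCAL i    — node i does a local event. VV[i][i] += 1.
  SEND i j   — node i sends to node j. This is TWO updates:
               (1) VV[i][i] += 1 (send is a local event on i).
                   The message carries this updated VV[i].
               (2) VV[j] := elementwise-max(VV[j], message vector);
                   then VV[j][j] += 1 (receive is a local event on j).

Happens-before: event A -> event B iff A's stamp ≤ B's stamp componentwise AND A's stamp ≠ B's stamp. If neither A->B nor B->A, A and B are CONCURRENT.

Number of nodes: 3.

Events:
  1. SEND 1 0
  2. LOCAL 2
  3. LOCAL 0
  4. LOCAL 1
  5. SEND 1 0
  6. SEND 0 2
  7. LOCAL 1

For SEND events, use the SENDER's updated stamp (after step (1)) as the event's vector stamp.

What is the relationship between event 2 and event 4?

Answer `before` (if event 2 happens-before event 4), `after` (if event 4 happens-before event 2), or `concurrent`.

Answer: concurrent

Derivation:
Initial: VV[0]=[0, 0, 0]
Initial: VV[1]=[0, 0, 0]
Initial: VV[2]=[0, 0, 0]
Event 1: SEND 1->0: VV[1][1]++ -> VV[1]=[0, 1, 0], msg_vec=[0, 1, 0]; VV[0]=max(VV[0],msg_vec) then VV[0][0]++ -> VV[0]=[1, 1, 0]
Event 2: LOCAL 2: VV[2][2]++ -> VV[2]=[0, 0, 1]
Event 3: LOCAL 0: VV[0][0]++ -> VV[0]=[2, 1, 0]
Event 4: LOCAL 1: VV[1][1]++ -> VV[1]=[0, 2, 0]
Event 5: SEND 1->0: VV[1][1]++ -> VV[1]=[0, 3, 0], msg_vec=[0, 3, 0]; VV[0]=max(VV[0],msg_vec) then VV[0][0]++ -> VV[0]=[3, 3, 0]
Event 6: SEND 0->2: VV[0][0]++ -> VV[0]=[4, 3, 0], msg_vec=[4, 3, 0]; VV[2]=max(VV[2],msg_vec) then VV[2][2]++ -> VV[2]=[4, 3, 2]
Event 7: LOCAL 1: VV[1][1]++ -> VV[1]=[0, 4, 0]
Event 2 stamp: [0, 0, 1]
Event 4 stamp: [0, 2, 0]
[0, 0, 1] <= [0, 2, 0]? False
[0, 2, 0] <= [0, 0, 1]? False
Relation: concurrent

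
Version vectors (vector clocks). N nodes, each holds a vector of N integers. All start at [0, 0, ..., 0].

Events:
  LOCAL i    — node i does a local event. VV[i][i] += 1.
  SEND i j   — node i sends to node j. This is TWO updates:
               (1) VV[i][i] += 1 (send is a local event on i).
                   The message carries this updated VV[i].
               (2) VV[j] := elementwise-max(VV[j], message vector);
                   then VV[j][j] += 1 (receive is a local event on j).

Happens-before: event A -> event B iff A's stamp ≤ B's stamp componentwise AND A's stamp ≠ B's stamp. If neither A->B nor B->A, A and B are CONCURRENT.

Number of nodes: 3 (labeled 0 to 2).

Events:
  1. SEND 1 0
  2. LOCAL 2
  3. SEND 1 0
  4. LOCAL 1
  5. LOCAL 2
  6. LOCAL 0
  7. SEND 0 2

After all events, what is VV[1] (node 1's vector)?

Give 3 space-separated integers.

Initial: VV[0]=[0, 0, 0]
Initial: VV[1]=[0, 0, 0]
Initial: VV[2]=[0, 0, 0]
Event 1: SEND 1->0: VV[1][1]++ -> VV[1]=[0, 1, 0], msg_vec=[0, 1, 0]; VV[0]=max(VV[0],msg_vec) then VV[0][0]++ -> VV[0]=[1, 1, 0]
Event 2: LOCAL 2: VV[2][2]++ -> VV[2]=[0, 0, 1]
Event 3: SEND 1->0: VV[1][1]++ -> VV[1]=[0, 2, 0], msg_vec=[0, 2, 0]; VV[0]=max(VV[0],msg_vec) then VV[0][0]++ -> VV[0]=[2, 2, 0]
Event 4: LOCAL 1: VV[1][1]++ -> VV[1]=[0, 3, 0]
Event 5: LOCAL 2: VV[2][2]++ -> VV[2]=[0, 0, 2]
Event 6: LOCAL 0: VV[0][0]++ -> VV[0]=[3, 2, 0]
Event 7: SEND 0->2: VV[0][0]++ -> VV[0]=[4, 2, 0], msg_vec=[4, 2, 0]; VV[2]=max(VV[2],msg_vec) then VV[2][2]++ -> VV[2]=[4, 2, 3]
Final vectors: VV[0]=[4, 2, 0]; VV[1]=[0, 3, 0]; VV[2]=[4, 2, 3]

Answer: 0 3 0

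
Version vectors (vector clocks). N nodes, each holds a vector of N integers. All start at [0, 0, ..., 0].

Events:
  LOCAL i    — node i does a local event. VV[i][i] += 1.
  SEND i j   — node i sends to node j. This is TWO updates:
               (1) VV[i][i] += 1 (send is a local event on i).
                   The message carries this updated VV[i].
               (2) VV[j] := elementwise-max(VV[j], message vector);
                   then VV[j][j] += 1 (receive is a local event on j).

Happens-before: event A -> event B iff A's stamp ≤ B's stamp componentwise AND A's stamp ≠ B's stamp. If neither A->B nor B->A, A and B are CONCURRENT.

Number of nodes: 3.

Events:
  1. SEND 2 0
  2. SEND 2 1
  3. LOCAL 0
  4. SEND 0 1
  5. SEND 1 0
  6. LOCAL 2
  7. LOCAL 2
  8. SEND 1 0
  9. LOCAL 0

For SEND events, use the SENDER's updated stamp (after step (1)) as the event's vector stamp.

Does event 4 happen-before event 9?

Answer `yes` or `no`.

Initial: VV[0]=[0, 0, 0]
Initial: VV[1]=[0, 0, 0]
Initial: VV[2]=[0, 0, 0]
Event 1: SEND 2->0: VV[2][2]++ -> VV[2]=[0, 0, 1], msg_vec=[0, 0, 1]; VV[0]=max(VV[0],msg_vec) then VV[0][0]++ -> VV[0]=[1, 0, 1]
Event 2: SEND 2->1: VV[2][2]++ -> VV[2]=[0, 0, 2], msg_vec=[0, 0, 2]; VV[1]=max(VV[1],msg_vec) then VV[1][1]++ -> VV[1]=[0, 1, 2]
Event 3: LOCAL 0: VV[0][0]++ -> VV[0]=[2, 0, 1]
Event 4: SEND 0->1: VV[0][0]++ -> VV[0]=[3, 0, 1], msg_vec=[3, 0, 1]; VV[1]=max(VV[1],msg_vec) then VV[1][1]++ -> VV[1]=[3, 2, 2]
Event 5: SEND 1->0: VV[1][1]++ -> VV[1]=[3, 3, 2], msg_vec=[3, 3, 2]; VV[0]=max(VV[0],msg_vec) then VV[0][0]++ -> VV[0]=[4, 3, 2]
Event 6: LOCAL 2: VV[2][2]++ -> VV[2]=[0, 0, 3]
Event 7: LOCAL 2: VV[2][2]++ -> VV[2]=[0, 0, 4]
Event 8: SEND 1->0: VV[1][1]++ -> VV[1]=[3, 4, 2], msg_vec=[3, 4, 2]; VV[0]=max(VV[0],msg_vec) then VV[0][0]++ -> VV[0]=[5, 4, 2]
Event 9: LOCAL 0: VV[0][0]++ -> VV[0]=[6, 4, 2]
Event 4 stamp: [3, 0, 1]
Event 9 stamp: [6, 4, 2]
[3, 0, 1] <= [6, 4, 2]? True. Equal? False. Happens-before: True

Answer: yes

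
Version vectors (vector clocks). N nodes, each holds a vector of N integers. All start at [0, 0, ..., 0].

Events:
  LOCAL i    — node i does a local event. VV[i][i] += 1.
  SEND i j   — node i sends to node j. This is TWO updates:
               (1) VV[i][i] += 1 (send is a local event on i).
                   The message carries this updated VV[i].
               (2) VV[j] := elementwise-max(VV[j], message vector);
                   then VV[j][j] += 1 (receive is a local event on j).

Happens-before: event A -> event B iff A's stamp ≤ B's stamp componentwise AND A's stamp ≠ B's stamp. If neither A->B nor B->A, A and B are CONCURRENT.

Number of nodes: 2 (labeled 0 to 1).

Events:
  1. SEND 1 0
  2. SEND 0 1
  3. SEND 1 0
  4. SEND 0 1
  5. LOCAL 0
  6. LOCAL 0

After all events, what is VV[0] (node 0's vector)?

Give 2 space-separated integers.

Answer: 6 3

Derivation:
Initial: VV[0]=[0, 0]
Initial: VV[1]=[0, 0]
Event 1: SEND 1->0: VV[1][1]++ -> VV[1]=[0, 1], msg_vec=[0, 1]; VV[0]=max(VV[0],msg_vec) then VV[0][0]++ -> VV[0]=[1, 1]
Event 2: SEND 0->1: VV[0][0]++ -> VV[0]=[2, 1], msg_vec=[2, 1]; VV[1]=max(VV[1],msg_vec) then VV[1][1]++ -> VV[1]=[2, 2]
Event 3: SEND 1->0: VV[1][1]++ -> VV[1]=[2, 3], msg_vec=[2, 3]; VV[0]=max(VV[0],msg_vec) then VV[0][0]++ -> VV[0]=[3, 3]
Event 4: SEND 0->1: VV[0][0]++ -> VV[0]=[4, 3], msg_vec=[4, 3]; VV[1]=max(VV[1],msg_vec) then VV[1][1]++ -> VV[1]=[4, 4]
Event 5: LOCAL 0: VV[0][0]++ -> VV[0]=[5, 3]
Event 6: LOCAL 0: VV[0][0]++ -> VV[0]=[6, 3]
Final vectors: VV[0]=[6, 3]; VV[1]=[4, 4]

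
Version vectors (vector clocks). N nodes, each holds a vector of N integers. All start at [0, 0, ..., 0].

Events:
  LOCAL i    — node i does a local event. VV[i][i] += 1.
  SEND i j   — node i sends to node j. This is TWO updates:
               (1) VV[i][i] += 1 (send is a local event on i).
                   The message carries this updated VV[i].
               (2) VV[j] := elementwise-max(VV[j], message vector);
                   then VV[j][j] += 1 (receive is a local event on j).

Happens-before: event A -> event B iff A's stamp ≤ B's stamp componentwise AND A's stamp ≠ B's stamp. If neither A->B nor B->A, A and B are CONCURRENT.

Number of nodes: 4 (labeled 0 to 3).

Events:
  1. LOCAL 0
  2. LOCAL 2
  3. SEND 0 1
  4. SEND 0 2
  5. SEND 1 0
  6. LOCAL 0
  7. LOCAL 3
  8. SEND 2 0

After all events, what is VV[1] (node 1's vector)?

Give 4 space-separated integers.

Answer: 2 2 0 0

Derivation:
Initial: VV[0]=[0, 0, 0, 0]
Initial: VV[1]=[0, 0, 0, 0]
Initial: VV[2]=[0, 0, 0, 0]
Initial: VV[3]=[0, 0, 0, 0]
Event 1: LOCAL 0: VV[0][0]++ -> VV[0]=[1, 0, 0, 0]
Event 2: LOCAL 2: VV[2][2]++ -> VV[2]=[0, 0, 1, 0]
Event 3: SEND 0->1: VV[0][0]++ -> VV[0]=[2, 0, 0, 0], msg_vec=[2, 0, 0, 0]; VV[1]=max(VV[1],msg_vec) then VV[1][1]++ -> VV[1]=[2, 1, 0, 0]
Event 4: SEND 0->2: VV[0][0]++ -> VV[0]=[3, 0, 0, 0], msg_vec=[3, 0, 0, 0]; VV[2]=max(VV[2],msg_vec) then VV[2][2]++ -> VV[2]=[3, 0, 2, 0]
Event 5: SEND 1->0: VV[1][1]++ -> VV[1]=[2, 2, 0, 0], msg_vec=[2, 2, 0, 0]; VV[0]=max(VV[0],msg_vec) then VV[0][0]++ -> VV[0]=[4, 2, 0, 0]
Event 6: LOCAL 0: VV[0][0]++ -> VV[0]=[5, 2, 0, 0]
Event 7: LOCAL 3: VV[3][3]++ -> VV[3]=[0, 0, 0, 1]
Event 8: SEND 2->0: VV[2][2]++ -> VV[2]=[3, 0, 3, 0], msg_vec=[3, 0, 3, 0]; VV[0]=max(VV[0],msg_vec) then VV[0][0]++ -> VV[0]=[6, 2, 3, 0]
Final vectors: VV[0]=[6, 2, 3, 0]; VV[1]=[2, 2, 0, 0]; VV[2]=[3, 0, 3, 0]; VV[3]=[0, 0, 0, 1]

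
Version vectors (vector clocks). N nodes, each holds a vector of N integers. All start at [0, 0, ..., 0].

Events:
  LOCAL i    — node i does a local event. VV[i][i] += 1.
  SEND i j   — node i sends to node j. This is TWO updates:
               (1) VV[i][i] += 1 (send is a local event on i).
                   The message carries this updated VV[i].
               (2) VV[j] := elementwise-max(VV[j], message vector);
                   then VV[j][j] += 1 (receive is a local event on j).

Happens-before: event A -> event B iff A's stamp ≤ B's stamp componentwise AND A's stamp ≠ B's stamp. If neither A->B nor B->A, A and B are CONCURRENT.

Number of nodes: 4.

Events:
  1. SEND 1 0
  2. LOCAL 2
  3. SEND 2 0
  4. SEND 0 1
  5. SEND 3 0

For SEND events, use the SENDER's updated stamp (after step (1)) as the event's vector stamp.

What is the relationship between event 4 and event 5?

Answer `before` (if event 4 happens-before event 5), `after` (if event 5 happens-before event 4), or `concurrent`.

Answer: concurrent

Derivation:
Initial: VV[0]=[0, 0, 0, 0]
Initial: VV[1]=[0, 0, 0, 0]
Initial: VV[2]=[0, 0, 0, 0]
Initial: VV[3]=[0, 0, 0, 0]
Event 1: SEND 1->0: VV[1][1]++ -> VV[1]=[0, 1, 0, 0], msg_vec=[0, 1, 0, 0]; VV[0]=max(VV[0],msg_vec) then VV[0][0]++ -> VV[0]=[1, 1, 0, 0]
Event 2: LOCAL 2: VV[2][2]++ -> VV[2]=[0, 0, 1, 0]
Event 3: SEND 2->0: VV[2][2]++ -> VV[2]=[0, 0, 2, 0], msg_vec=[0, 0, 2, 0]; VV[0]=max(VV[0],msg_vec) then VV[0][0]++ -> VV[0]=[2, 1, 2, 0]
Event 4: SEND 0->1: VV[0][0]++ -> VV[0]=[3, 1, 2, 0], msg_vec=[3, 1, 2, 0]; VV[1]=max(VV[1],msg_vec) then VV[1][1]++ -> VV[1]=[3, 2, 2, 0]
Event 5: SEND 3->0: VV[3][3]++ -> VV[3]=[0, 0, 0, 1], msg_vec=[0, 0, 0, 1]; VV[0]=max(VV[0],msg_vec) then VV[0][0]++ -> VV[0]=[4, 1, 2, 1]
Event 4 stamp: [3, 1, 2, 0]
Event 5 stamp: [0, 0, 0, 1]
[3, 1, 2, 0] <= [0, 0, 0, 1]? False
[0, 0, 0, 1] <= [3, 1, 2, 0]? False
Relation: concurrent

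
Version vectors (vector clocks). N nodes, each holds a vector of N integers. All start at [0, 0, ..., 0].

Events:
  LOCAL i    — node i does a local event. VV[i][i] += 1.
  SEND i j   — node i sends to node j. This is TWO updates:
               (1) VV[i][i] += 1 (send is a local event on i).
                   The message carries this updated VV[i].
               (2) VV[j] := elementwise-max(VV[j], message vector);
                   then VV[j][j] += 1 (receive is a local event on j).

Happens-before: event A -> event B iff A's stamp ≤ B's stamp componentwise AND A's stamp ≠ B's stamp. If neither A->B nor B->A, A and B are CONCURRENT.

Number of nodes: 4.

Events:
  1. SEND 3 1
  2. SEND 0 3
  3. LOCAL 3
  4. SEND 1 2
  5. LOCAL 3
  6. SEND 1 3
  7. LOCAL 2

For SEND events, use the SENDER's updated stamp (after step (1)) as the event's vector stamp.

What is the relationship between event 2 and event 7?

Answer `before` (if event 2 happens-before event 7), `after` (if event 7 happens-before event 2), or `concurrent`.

Answer: concurrent

Derivation:
Initial: VV[0]=[0, 0, 0, 0]
Initial: VV[1]=[0, 0, 0, 0]
Initial: VV[2]=[0, 0, 0, 0]
Initial: VV[3]=[0, 0, 0, 0]
Event 1: SEND 3->1: VV[3][3]++ -> VV[3]=[0, 0, 0, 1], msg_vec=[0, 0, 0, 1]; VV[1]=max(VV[1],msg_vec) then VV[1][1]++ -> VV[1]=[0, 1, 0, 1]
Event 2: SEND 0->3: VV[0][0]++ -> VV[0]=[1, 0, 0, 0], msg_vec=[1, 0, 0, 0]; VV[3]=max(VV[3],msg_vec) then VV[3][3]++ -> VV[3]=[1, 0, 0, 2]
Event 3: LOCAL 3: VV[3][3]++ -> VV[3]=[1, 0, 0, 3]
Event 4: SEND 1->2: VV[1][1]++ -> VV[1]=[0, 2, 0, 1], msg_vec=[0, 2, 0, 1]; VV[2]=max(VV[2],msg_vec) then VV[2][2]++ -> VV[2]=[0, 2, 1, 1]
Event 5: LOCAL 3: VV[3][3]++ -> VV[3]=[1, 0, 0, 4]
Event 6: SEND 1->3: VV[1][1]++ -> VV[1]=[0, 3, 0, 1], msg_vec=[0, 3, 0, 1]; VV[3]=max(VV[3],msg_vec) then VV[3][3]++ -> VV[3]=[1, 3, 0, 5]
Event 7: LOCAL 2: VV[2][2]++ -> VV[2]=[0, 2, 2, 1]
Event 2 stamp: [1, 0, 0, 0]
Event 7 stamp: [0, 2, 2, 1]
[1, 0, 0, 0] <= [0, 2, 2, 1]? False
[0, 2, 2, 1] <= [1, 0, 0, 0]? False
Relation: concurrent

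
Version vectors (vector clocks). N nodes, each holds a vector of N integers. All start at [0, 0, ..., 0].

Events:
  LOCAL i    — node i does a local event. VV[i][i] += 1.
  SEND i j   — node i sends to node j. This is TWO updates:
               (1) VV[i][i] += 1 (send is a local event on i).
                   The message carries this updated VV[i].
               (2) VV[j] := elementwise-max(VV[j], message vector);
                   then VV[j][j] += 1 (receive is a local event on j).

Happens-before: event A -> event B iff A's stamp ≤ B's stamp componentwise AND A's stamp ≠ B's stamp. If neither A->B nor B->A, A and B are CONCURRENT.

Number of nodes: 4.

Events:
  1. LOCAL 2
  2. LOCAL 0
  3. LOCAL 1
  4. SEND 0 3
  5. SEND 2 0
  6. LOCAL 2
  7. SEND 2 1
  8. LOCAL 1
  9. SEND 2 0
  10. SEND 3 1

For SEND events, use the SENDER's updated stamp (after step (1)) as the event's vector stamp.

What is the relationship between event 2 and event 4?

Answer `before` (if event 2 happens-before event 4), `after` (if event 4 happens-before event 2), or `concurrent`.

Initial: VV[0]=[0, 0, 0, 0]
Initial: VV[1]=[0, 0, 0, 0]
Initial: VV[2]=[0, 0, 0, 0]
Initial: VV[3]=[0, 0, 0, 0]
Event 1: LOCAL 2: VV[2][2]++ -> VV[2]=[0, 0, 1, 0]
Event 2: LOCAL 0: VV[0][0]++ -> VV[0]=[1, 0, 0, 0]
Event 3: LOCAL 1: VV[1][1]++ -> VV[1]=[0, 1, 0, 0]
Event 4: SEND 0->3: VV[0][0]++ -> VV[0]=[2, 0, 0, 0], msg_vec=[2, 0, 0, 0]; VV[3]=max(VV[3],msg_vec) then VV[3][3]++ -> VV[3]=[2, 0, 0, 1]
Event 5: SEND 2->0: VV[2][2]++ -> VV[2]=[0, 0, 2, 0], msg_vec=[0, 0, 2, 0]; VV[0]=max(VV[0],msg_vec) then VV[0][0]++ -> VV[0]=[3, 0, 2, 0]
Event 6: LOCAL 2: VV[2][2]++ -> VV[2]=[0, 0, 3, 0]
Event 7: SEND 2->1: VV[2][2]++ -> VV[2]=[0, 0, 4, 0], msg_vec=[0, 0, 4, 0]; VV[1]=max(VV[1],msg_vec) then VV[1][1]++ -> VV[1]=[0, 2, 4, 0]
Event 8: LOCAL 1: VV[1][1]++ -> VV[1]=[0, 3, 4, 0]
Event 9: SEND 2->0: VV[2][2]++ -> VV[2]=[0, 0, 5, 0], msg_vec=[0, 0, 5, 0]; VV[0]=max(VV[0],msg_vec) then VV[0][0]++ -> VV[0]=[4, 0, 5, 0]
Event 10: SEND 3->1: VV[3][3]++ -> VV[3]=[2, 0, 0, 2], msg_vec=[2, 0, 0, 2]; VV[1]=max(VV[1],msg_vec) then VV[1][1]++ -> VV[1]=[2, 4, 4, 2]
Event 2 stamp: [1, 0, 0, 0]
Event 4 stamp: [2, 0, 0, 0]
[1, 0, 0, 0] <= [2, 0, 0, 0]? True
[2, 0, 0, 0] <= [1, 0, 0, 0]? False
Relation: before

Answer: before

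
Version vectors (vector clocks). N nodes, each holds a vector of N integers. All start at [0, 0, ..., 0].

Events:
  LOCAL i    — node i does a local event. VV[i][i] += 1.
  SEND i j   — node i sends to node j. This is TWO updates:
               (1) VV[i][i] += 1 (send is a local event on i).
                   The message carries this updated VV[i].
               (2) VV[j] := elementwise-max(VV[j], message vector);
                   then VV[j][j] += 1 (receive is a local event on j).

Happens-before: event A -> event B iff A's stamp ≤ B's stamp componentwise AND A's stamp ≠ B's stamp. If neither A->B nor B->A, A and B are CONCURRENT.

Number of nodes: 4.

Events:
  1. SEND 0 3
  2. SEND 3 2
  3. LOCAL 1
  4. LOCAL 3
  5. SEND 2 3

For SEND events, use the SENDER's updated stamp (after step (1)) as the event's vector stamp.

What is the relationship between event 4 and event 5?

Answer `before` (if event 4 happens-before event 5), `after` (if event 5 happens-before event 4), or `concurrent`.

Initial: VV[0]=[0, 0, 0, 0]
Initial: VV[1]=[0, 0, 0, 0]
Initial: VV[2]=[0, 0, 0, 0]
Initial: VV[3]=[0, 0, 0, 0]
Event 1: SEND 0->3: VV[0][0]++ -> VV[0]=[1, 0, 0, 0], msg_vec=[1, 0, 0, 0]; VV[3]=max(VV[3],msg_vec) then VV[3][3]++ -> VV[3]=[1, 0, 0, 1]
Event 2: SEND 3->2: VV[3][3]++ -> VV[3]=[1, 0, 0, 2], msg_vec=[1, 0, 0, 2]; VV[2]=max(VV[2],msg_vec) then VV[2][2]++ -> VV[2]=[1, 0, 1, 2]
Event 3: LOCAL 1: VV[1][1]++ -> VV[1]=[0, 1, 0, 0]
Event 4: LOCAL 3: VV[3][3]++ -> VV[3]=[1, 0, 0, 3]
Event 5: SEND 2->3: VV[2][2]++ -> VV[2]=[1, 0, 2, 2], msg_vec=[1, 0, 2, 2]; VV[3]=max(VV[3],msg_vec) then VV[3][3]++ -> VV[3]=[1, 0, 2, 4]
Event 4 stamp: [1, 0, 0, 3]
Event 5 stamp: [1, 0, 2, 2]
[1, 0, 0, 3] <= [1, 0, 2, 2]? False
[1, 0, 2, 2] <= [1, 0, 0, 3]? False
Relation: concurrent

Answer: concurrent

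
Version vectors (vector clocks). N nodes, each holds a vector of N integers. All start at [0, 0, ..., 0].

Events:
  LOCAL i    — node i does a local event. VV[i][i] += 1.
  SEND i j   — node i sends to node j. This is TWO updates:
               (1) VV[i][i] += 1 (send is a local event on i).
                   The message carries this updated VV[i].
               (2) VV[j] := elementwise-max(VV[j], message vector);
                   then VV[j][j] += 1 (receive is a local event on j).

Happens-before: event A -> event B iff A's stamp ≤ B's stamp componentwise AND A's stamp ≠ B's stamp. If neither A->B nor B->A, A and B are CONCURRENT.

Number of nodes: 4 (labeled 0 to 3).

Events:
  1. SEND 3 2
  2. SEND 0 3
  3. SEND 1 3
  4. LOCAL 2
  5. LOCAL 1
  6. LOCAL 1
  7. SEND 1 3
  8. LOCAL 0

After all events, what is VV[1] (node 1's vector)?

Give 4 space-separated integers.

Initial: VV[0]=[0, 0, 0, 0]
Initial: VV[1]=[0, 0, 0, 0]
Initial: VV[2]=[0, 0, 0, 0]
Initial: VV[3]=[0, 0, 0, 0]
Event 1: SEND 3->2: VV[3][3]++ -> VV[3]=[0, 0, 0, 1], msg_vec=[0, 0, 0, 1]; VV[2]=max(VV[2],msg_vec) then VV[2][2]++ -> VV[2]=[0, 0, 1, 1]
Event 2: SEND 0->3: VV[0][0]++ -> VV[0]=[1, 0, 0, 0], msg_vec=[1, 0, 0, 0]; VV[3]=max(VV[3],msg_vec) then VV[3][3]++ -> VV[3]=[1, 0, 0, 2]
Event 3: SEND 1->3: VV[1][1]++ -> VV[1]=[0, 1, 0, 0], msg_vec=[0, 1, 0, 0]; VV[3]=max(VV[3],msg_vec) then VV[3][3]++ -> VV[3]=[1, 1, 0, 3]
Event 4: LOCAL 2: VV[2][2]++ -> VV[2]=[0, 0, 2, 1]
Event 5: LOCAL 1: VV[1][1]++ -> VV[1]=[0, 2, 0, 0]
Event 6: LOCAL 1: VV[1][1]++ -> VV[1]=[0, 3, 0, 0]
Event 7: SEND 1->3: VV[1][1]++ -> VV[1]=[0, 4, 0, 0], msg_vec=[0, 4, 0, 0]; VV[3]=max(VV[3],msg_vec) then VV[3][3]++ -> VV[3]=[1, 4, 0, 4]
Event 8: LOCAL 0: VV[0][0]++ -> VV[0]=[2, 0, 0, 0]
Final vectors: VV[0]=[2, 0, 0, 0]; VV[1]=[0, 4, 0, 0]; VV[2]=[0, 0, 2, 1]; VV[3]=[1, 4, 0, 4]

Answer: 0 4 0 0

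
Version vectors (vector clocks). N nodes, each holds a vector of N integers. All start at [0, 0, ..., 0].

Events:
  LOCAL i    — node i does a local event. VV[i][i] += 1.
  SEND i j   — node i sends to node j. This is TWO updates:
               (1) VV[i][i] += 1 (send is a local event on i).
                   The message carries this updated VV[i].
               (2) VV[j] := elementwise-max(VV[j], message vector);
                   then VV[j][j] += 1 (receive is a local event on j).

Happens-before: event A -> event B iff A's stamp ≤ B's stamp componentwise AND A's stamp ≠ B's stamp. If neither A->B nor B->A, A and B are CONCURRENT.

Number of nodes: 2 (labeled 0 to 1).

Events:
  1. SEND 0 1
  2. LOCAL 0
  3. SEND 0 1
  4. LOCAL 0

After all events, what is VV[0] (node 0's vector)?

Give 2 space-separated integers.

Answer: 4 0

Derivation:
Initial: VV[0]=[0, 0]
Initial: VV[1]=[0, 0]
Event 1: SEND 0->1: VV[0][0]++ -> VV[0]=[1, 0], msg_vec=[1, 0]; VV[1]=max(VV[1],msg_vec) then VV[1][1]++ -> VV[1]=[1, 1]
Event 2: LOCAL 0: VV[0][0]++ -> VV[0]=[2, 0]
Event 3: SEND 0->1: VV[0][0]++ -> VV[0]=[3, 0], msg_vec=[3, 0]; VV[1]=max(VV[1],msg_vec) then VV[1][1]++ -> VV[1]=[3, 2]
Event 4: LOCAL 0: VV[0][0]++ -> VV[0]=[4, 0]
Final vectors: VV[0]=[4, 0]; VV[1]=[3, 2]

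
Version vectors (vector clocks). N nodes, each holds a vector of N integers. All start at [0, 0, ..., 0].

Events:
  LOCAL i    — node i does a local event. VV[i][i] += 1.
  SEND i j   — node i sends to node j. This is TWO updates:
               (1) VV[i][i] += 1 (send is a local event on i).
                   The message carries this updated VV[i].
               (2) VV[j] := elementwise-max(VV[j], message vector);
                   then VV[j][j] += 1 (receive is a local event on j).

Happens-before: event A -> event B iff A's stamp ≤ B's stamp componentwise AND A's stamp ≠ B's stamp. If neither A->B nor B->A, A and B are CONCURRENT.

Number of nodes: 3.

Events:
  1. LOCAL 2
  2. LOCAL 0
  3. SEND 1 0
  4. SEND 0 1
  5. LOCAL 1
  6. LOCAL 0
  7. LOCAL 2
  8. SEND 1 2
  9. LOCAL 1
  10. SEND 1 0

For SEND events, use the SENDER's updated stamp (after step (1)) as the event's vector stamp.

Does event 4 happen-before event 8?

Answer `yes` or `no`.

Answer: yes

Derivation:
Initial: VV[0]=[0, 0, 0]
Initial: VV[1]=[0, 0, 0]
Initial: VV[2]=[0, 0, 0]
Event 1: LOCAL 2: VV[2][2]++ -> VV[2]=[0, 0, 1]
Event 2: LOCAL 0: VV[0][0]++ -> VV[0]=[1, 0, 0]
Event 3: SEND 1->0: VV[1][1]++ -> VV[1]=[0, 1, 0], msg_vec=[0, 1, 0]; VV[0]=max(VV[0],msg_vec) then VV[0][0]++ -> VV[0]=[2, 1, 0]
Event 4: SEND 0->1: VV[0][0]++ -> VV[0]=[3, 1, 0], msg_vec=[3, 1, 0]; VV[1]=max(VV[1],msg_vec) then VV[1][1]++ -> VV[1]=[3, 2, 0]
Event 5: LOCAL 1: VV[1][1]++ -> VV[1]=[3, 3, 0]
Event 6: LOCAL 0: VV[0][0]++ -> VV[0]=[4, 1, 0]
Event 7: LOCAL 2: VV[2][2]++ -> VV[2]=[0, 0, 2]
Event 8: SEND 1->2: VV[1][1]++ -> VV[1]=[3, 4, 0], msg_vec=[3, 4, 0]; VV[2]=max(VV[2],msg_vec) then VV[2][2]++ -> VV[2]=[3, 4, 3]
Event 9: LOCAL 1: VV[1][1]++ -> VV[1]=[3, 5, 0]
Event 10: SEND 1->0: VV[1][1]++ -> VV[1]=[3, 6, 0], msg_vec=[3, 6, 0]; VV[0]=max(VV[0],msg_vec) then VV[0][0]++ -> VV[0]=[5, 6, 0]
Event 4 stamp: [3, 1, 0]
Event 8 stamp: [3, 4, 0]
[3, 1, 0] <= [3, 4, 0]? True. Equal? False. Happens-before: True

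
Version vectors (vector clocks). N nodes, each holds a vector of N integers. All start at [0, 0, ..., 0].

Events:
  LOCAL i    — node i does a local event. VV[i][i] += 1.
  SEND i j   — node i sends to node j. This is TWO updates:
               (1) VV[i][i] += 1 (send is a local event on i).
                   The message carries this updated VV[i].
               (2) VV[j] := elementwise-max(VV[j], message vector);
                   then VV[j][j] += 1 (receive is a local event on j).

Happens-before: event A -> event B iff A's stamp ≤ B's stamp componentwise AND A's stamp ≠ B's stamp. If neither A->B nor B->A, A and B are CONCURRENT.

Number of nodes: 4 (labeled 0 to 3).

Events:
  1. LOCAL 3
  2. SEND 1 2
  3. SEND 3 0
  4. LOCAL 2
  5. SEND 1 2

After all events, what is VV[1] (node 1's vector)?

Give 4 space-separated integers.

Answer: 0 2 0 0

Derivation:
Initial: VV[0]=[0, 0, 0, 0]
Initial: VV[1]=[0, 0, 0, 0]
Initial: VV[2]=[0, 0, 0, 0]
Initial: VV[3]=[0, 0, 0, 0]
Event 1: LOCAL 3: VV[3][3]++ -> VV[3]=[0, 0, 0, 1]
Event 2: SEND 1->2: VV[1][1]++ -> VV[1]=[0, 1, 0, 0], msg_vec=[0, 1, 0, 0]; VV[2]=max(VV[2],msg_vec) then VV[2][2]++ -> VV[2]=[0, 1, 1, 0]
Event 3: SEND 3->0: VV[3][3]++ -> VV[3]=[0, 0, 0, 2], msg_vec=[0, 0, 0, 2]; VV[0]=max(VV[0],msg_vec) then VV[0][0]++ -> VV[0]=[1, 0, 0, 2]
Event 4: LOCAL 2: VV[2][2]++ -> VV[2]=[0, 1, 2, 0]
Event 5: SEND 1->2: VV[1][1]++ -> VV[1]=[0, 2, 0, 0], msg_vec=[0, 2, 0, 0]; VV[2]=max(VV[2],msg_vec) then VV[2][2]++ -> VV[2]=[0, 2, 3, 0]
Final vectors: VV[0]=[1, 0, 0, 2]; VV[1]=[0, 2, 0, 0]; VV[2]=[0, 2, 3, 0]; VV[3]=[0, 0, 0, 2]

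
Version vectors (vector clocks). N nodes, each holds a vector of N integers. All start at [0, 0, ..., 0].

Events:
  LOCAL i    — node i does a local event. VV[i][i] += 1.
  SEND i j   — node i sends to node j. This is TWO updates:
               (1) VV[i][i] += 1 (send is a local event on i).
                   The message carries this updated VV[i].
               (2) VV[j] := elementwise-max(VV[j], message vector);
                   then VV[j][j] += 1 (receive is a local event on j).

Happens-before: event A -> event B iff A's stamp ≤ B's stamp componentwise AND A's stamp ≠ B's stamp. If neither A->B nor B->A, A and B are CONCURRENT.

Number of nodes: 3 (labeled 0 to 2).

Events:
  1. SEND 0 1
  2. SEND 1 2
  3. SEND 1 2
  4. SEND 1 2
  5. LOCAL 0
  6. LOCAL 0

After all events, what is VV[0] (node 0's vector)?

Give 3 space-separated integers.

Initial: VV[0]=[0, 0, 0]
Initial: VV[1]=[0, 0, 0]
Initial: VV[2]=[0, 0, 0]
Event 1: SEND 0->1: VV[0][0]++ -> VV[0]=[1, 0, 0], msg_vec=[1, 0, 0]; VV[1]=max(VV[1],msg_vec) then VV[1][1]++ -> VV[1]=[1, 1, 0]
Event 2: SEND 1->2: VV[1][1]++ -> VV[1]=[1, 2, 0], msg_vec=[1, 2, 0]; VV[2]=max(VV[2],msg_vec) then VV[2][2]++ -> VV[2]=[1, 2, 1]
Event 3: SEND 1->2: VV[1][1]++ -> VV[1]=[1, 3, 0], msg_vec=[1, 3, 0]; VV[2]=max(VV[2],msg_vec) then VV[2][2]++ -> VV[2]=[1, 3, 2]
Event 4: SEND 1->2: VV[1][1]++ -> VV[1]=[1, 4, 0], msg_vec=[1, 4, 0]; VV[2]=max(VV[2],msg_vec) then VV[2][2]++ -> VV[2]=[1, 4, 3]
Event 5: LOCAL 0: VV[0][0]++ -> VV[0]=[2, 0, 0]
Event 6: LOCAL 0: VV[0][0]++ -> VV[0]=[3, 0, 0]
Final vectors: VV[0]=[3, 0, 0]; VV[1]=[1, 4, 0]; VV[2]=[1, 4, 3]

Answer: 3 0 0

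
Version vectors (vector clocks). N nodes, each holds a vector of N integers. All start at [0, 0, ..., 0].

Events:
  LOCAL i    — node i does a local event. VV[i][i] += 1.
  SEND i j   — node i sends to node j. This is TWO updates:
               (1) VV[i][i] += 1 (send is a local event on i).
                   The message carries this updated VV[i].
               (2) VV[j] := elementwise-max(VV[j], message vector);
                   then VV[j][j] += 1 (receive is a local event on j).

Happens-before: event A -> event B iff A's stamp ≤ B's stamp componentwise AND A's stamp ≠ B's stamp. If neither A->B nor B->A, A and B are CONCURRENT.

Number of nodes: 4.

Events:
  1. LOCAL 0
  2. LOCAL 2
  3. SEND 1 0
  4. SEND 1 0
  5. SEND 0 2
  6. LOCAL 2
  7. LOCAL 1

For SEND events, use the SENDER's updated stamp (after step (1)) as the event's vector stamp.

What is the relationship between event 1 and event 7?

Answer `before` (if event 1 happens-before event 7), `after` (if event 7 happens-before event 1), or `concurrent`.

Answer: concurrent

Derivation:
Initial: VV[0]=[0, 0, 0, 0]
Initial: VV[1]=[0, 0, 0, 0]
Initial: VV[2]=[0, 0, 0, 0]
Initial: VV[3]=[0, 0, 0, 0]
Event 1: LOCAL 0: VV[0][0]++ -> VV[0]=[1, 0, 0, 0]
Event 2: LOCAL 2: VV[2][2]++ -> VV[2]=[0, 0, 1, 0]
Event 3: SEND 1->0: VV[1][1]++ -> VV[1]=[0, 1, 0, 0], msg_vec=[0, 1, 0, 0]; VV[0]=max(VV[0],msg_vec) then VV[0][0]++ -> VV[0]=[2, 1, 0, 0]
Event 4: SEND 1->0: VV[1][1]++ -> VV[1]=[0, 2, 0, 0], msg_vec=[0, 2, 0, 0]; VV[0]=max(VV[0],msg_vec) then VV[0][0]++ -> VV[0]=[3, 2, 0, 0]
Event 5: SEND 0->2: VV[0][0]++ -> VV[0]=[4, 2, 0, 0], msg_vec=[4, 2, 0, 0]; VV[2]=max(VV[2],msg_vec) then VV[2][2]++ -> VV[2]=[4, 2, 2, 0]
Event 6: LOCAL 2: VV[2][2]++ -> VV[2]=[4, 2, 3, 0]
Event 7: LOCAL 1: VV[1][1]++ -> VV[1]=[0, 3, 0, 0]
Event 1 stamp: [1, 0, 0, 0]
Event 7 stamp: [0, 3, 0, 0]
[1, 0, 0, 0] <= [0, 3, 0, 0]? False
[0, 3, 0, 0] <= [1, 0, 0, 0]? False
Relation: concurrent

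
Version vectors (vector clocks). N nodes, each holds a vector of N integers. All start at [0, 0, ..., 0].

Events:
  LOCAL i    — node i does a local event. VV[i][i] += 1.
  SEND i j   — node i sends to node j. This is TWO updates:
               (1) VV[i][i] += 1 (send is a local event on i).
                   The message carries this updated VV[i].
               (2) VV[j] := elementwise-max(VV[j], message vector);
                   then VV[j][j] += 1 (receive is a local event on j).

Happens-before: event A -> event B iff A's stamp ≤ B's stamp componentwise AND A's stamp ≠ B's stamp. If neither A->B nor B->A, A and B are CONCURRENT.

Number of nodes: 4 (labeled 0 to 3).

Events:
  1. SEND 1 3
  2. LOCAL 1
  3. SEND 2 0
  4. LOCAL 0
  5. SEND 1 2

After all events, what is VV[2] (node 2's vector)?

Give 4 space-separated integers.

Answer: 0 3 2 0

Derivation:
Initial: VV[0]=[0, 0, 0, 0]
Initial: VV[1]=[0, 0, 0, 0]
Initial: VV[2]=[0, 0, 0, 0]
Initial: VV[3]=[0, 0, 0, 0]
Event 1: SEND 1->3: VV[1][1]++ -> VV[1]=[0, 1, 0, 0], msg_vec=[0, 1, 0, 0]; VV[3]=max(VV[3],msg_vec) then VV[3][3]++ -> VV[3]=[0, 1, 0, 1]
Event 2: LOCAL 1: VV[1][1]++ -> VV[1]=[0, 2, 0, 0]
Event 3: SEND 2->0: VV[2][2]++ -> VV[2]=[0, 0, 1, 0], msg_vec=[0, 0, 1, 0]; VV[0]=max(VV[0],msg_vec) then VV[0][0]++ -> VV[0]=[1, 0, 1, 0]
Event 4: LOCAL 0: VV[0][0]++ -> VV[0]=[2, 0, 1, 0]
Event 5: SEND 1->2: VV[1][1]++ -> VV[1]=[0, 3, 0, 0], msg_vec=[0, 3, 0, 0]; VV[2]=max(VV[2],msg_vec) then VV[2][2]++ -> VV[2]=[0, 3, 2, 0]
Final vectors: VV[0]=[2, 0, 1, 0]; VV[1]=[0, 3, 0, 0]; VV[2]=[0, 3, 2, 0]; VV[3]=[0, 1, 0, 1]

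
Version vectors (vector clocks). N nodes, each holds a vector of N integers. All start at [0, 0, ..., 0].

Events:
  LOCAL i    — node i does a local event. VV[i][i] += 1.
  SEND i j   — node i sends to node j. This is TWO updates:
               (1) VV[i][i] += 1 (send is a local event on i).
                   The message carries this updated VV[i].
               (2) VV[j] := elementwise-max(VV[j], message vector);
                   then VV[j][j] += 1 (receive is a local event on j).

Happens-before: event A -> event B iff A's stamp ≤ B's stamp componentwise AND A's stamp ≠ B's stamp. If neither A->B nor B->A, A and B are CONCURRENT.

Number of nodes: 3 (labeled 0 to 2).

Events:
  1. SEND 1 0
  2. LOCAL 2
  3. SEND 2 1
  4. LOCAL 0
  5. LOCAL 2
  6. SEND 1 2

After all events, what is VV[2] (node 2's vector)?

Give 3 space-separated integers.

Answer: 0 3 4

Derivation:
Initial: VV[0]=[0, 0, 0]
Initial: VV[1]=[0, 0, 0]
Initial: VV[2]=[0, 0, 0]
Event 1: SEND 1->0: VV[1][1]++ -> VV[1]=[0, 1, 0], msg_vec=[0, 1, 0]; VV[0]=max(VV[0],msg_vec) then VV[0][0]++ -> VV[0]=[1, 1, 0]
Event 2: LOCAL 2: VV[2][2]++ -> VV[2]=[0, 0, 1]
Event 3: SEND 2->1: VV[2][2]++ -> VV[2]=[0, 0, 2], msg_vec=[0, 0, 2]; VV[1]=max(VV[1],msg_vec) then VV[1][1]++ -> VV[1]=[0, 2, 2]
Event 4: LOCAL 0: VV[0][0]++ -> VV[0]=[2, 1, 0]
Event 5: LOCAL 2: VV[2][2]++ -> VV[2]=[0, 0, 3]
Event 6: SEND 1->2: VV[1][1]++ -> VV[1]=[0, 3, 2], msg_vec=[0, 3, 2]; VV[2]=max(VV[2],msg_vec) then VV[2][2]++ -> VV[2]=[0, 3, 4]
Final vectors: VV[0]=[2, 1, 0]; VV[1]=[0, 3, 2]; VV[2]=[0, 3, 4]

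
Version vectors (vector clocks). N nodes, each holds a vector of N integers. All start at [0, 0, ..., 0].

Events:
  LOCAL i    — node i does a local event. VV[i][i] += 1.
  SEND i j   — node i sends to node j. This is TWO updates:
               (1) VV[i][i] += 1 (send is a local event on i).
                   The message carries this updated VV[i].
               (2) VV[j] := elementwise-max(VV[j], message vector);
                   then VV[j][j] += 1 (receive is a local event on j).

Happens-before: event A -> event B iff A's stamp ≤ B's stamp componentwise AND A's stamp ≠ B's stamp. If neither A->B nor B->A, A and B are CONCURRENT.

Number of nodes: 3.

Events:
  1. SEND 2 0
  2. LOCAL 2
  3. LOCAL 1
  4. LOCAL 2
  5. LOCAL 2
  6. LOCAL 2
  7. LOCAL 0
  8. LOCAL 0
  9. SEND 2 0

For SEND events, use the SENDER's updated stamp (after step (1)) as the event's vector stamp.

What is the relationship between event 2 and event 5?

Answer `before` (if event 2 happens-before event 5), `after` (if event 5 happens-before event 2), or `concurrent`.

Answer: before

Derivation:
Initial: VV[0]=[0, 0, 0]
Initial: VV[1]=[0, 0, 0]
Initial: VV[2]=[0, 0, 0]
Event 1: SEND 2->0: VV[2][2]++ -> VV[2]=[0, 0, 1], msg_vec=[0, 0, 1]; VV[0]=max(VV[0],msg_vec) then VV[0][0]++ -> VV[0]=[1, 0, 1]
Event 2: LOCAL 2: VV[2][2]++ -> VV[2]=[0, 0, 2]
Event 3: LOCAL 1: VV[1][1]++ -> VV[1]=[0, 1, 0]
Event 4: LOCAL 2: VV[2][2]++ -> VV[2]=[0, 0, 3]
Event 5: LOCAL 2: VV[2][2]++ -> VV[2]=[0, 0, 4]
Event 6: LOCAL 2: VV[2][2]++ -> VV[2]=[0, 0, 5]
Event 7: LOCAL 0: VV[0][0]++ -> VV[0]=[2, 0, 1]
Event 8: LOCAL 0: VV[0][0]++ -> VV[0]=[3, 0, 1]
Event 9: SEND 2->0: VV[2][2]++ -> VV[2]=[0, 0, 6], msg_vec=[0, 0, 6]; VV[0]=max(VV[0],msg_vec) then VV[0][0]++ -> VV[0]=[4, 0, 6]
Event 2 stamp: [0, 0, 2]
Event 5 stamp: [0, 0, 4]
[0, 0, 2] <= [0, 0, 4]? True
[0, 0, 4] <= [0, 0, 2]? False
Relation: before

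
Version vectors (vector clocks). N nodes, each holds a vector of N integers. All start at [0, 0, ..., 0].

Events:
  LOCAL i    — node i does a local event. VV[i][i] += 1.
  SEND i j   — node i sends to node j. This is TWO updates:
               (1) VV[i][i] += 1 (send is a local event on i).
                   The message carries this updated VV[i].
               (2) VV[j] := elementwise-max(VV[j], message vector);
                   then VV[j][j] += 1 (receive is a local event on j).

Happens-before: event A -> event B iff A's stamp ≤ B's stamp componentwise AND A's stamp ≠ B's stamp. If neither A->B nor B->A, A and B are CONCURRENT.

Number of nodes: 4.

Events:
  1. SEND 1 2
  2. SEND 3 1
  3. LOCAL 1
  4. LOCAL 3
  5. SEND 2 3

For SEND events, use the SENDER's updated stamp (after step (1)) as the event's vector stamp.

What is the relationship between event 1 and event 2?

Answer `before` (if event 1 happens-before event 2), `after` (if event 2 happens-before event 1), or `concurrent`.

Initial: VV[0]=[0, 0, 0, 0]
Initial: VV[1]=[0, 0, 0, 0]
Initial: VV[2]=[0, 0, 0, 0]
Initial: VV[3]=[0, 0, 0, 0]
Event 1: SEND 1->2: VV[1][1]++ -> VV[1]=[0, 1, 0, 0], msg_vec=[0, 1, 0, 0]; VV[2]=max(VV[2],msg_vec) then VV[2][2]++ -> VV[2]=[0, 1, 1, 0]
Event 2: SEND 3->1: VV[3][3]++ -> VV[3]=[0, 0, 0, 1], msg_vec=[0, 0, 0, 1]; VV[1]=max(VV[1],msg_vec) then VV[1][1]++ -> VV[1]=[0, 2, 0, 1]
Event 3: LOCAL 1: VV[1][1]++ -> VV[1]=[0, 3, 0, 1]
Event 4: LOCAL 3: VV[3][3]++ -> VV[3]=[0, 0, 0, 2]
Event 5: SEND 2->3: VV[2][2]++ -> VV[2]=[0, 1, 2, 0], msg_vec=[0, 1, 2, 0]; VV[3]=max(VV[3],msg_vec) then VV[3][3]++ -> VV[3]=[0, 1, 2, 3]
Event 1 stamp: [0, 1, 0, 0]
Event 2 stamp: [0, 0, 0, 1]
[0, 1, 0, 0] <= [0, 0, 0, 1]? False
[0, 0, 0, 1] <= [0, 1, 0, 0]? False
Relation: concurrent

Answer: concurrent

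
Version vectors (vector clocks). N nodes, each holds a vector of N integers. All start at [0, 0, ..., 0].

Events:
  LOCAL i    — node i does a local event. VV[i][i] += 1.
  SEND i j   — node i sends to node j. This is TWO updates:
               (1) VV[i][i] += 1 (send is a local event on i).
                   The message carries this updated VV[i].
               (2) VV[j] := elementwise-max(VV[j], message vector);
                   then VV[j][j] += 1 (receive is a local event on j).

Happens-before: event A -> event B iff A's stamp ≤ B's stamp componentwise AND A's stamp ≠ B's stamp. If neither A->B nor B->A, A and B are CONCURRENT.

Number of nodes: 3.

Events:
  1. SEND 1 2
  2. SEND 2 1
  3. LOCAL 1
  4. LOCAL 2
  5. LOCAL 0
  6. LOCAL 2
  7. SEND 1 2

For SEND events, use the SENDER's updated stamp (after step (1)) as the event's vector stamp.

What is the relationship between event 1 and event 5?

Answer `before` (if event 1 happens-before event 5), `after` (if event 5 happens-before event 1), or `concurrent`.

Initial: VV[0]=[0, 0, 0]
Initial: VV[1]=[0, 0, 0]
Initial: VV[2]=[0, 0, 0]
Event 1: SEND 1->2: VV[1][1]++ -> VV[1]=[0, 1, 0], msg_vec=[0, 1, 0]; VV[2]=max(VV[2],msg_vec) then VV[2][2]++ -> VV[2]=[0, 1, 1]
Event 2: SEND 2->1: VV[2][2]++ -> VV[2]=[0, 1, 2], msg_vec=[0, 1, 2]; VV[1]=max(VV[1],msg_vec) then VV[1][1]++ -> VV[1]=[0, 2, 2]
Event 3: LOCAL 1: VV[1][1]++ -> VV[1]=[0, 3, 2]
Event 4: LOCAL 2: VV[2][2]++ -> VV[2]=[0, 1, 3]
Event 5: LOCAL 0: VV[0][0]++ -> VV[0]=[1, 0, 0]
Event 6: LOCAL 2: VV[2][2]++ -> VV[2]=[0, 1, 4]
Event 7: SEND 1->2: VV[1][1]++ -> VV[1]=[0, 4, 2], msg_vec=[0, 4, 2]; VV[2]=max(VV[2],msg_vec) then VV[2][2]++ -> VV[2]=[0, 4, 5]
Event 1 stamp: [0, 1, 0]
Event 5 stamp: [1, 0, 0]
[0, 1, 0] <= [1, 0, 0]? False
[1, 0, 0] <= [0, 1, 0]? False
Relation: concurrent

Answer: concurrent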